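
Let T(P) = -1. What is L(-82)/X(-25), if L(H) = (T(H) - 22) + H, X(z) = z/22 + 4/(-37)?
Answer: 85470/1013 ≈ 84.373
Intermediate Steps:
X(z) = -4/37 + z/22 (X(z) = z*(1/22) + 4*(-1/37) = z/22 - 4/37 = -4/37 + z/22)
L(H) = -23 + H (L(H) = (-1 - 22) + H = -23 + H)
L(-82)/X(-25) = (-23 - 82)/(-4/37 + (1/22)*(-25)) = -105/(-4/37 - 25/22) = -105/(-1013/814) = -105*(-814/1013) = 85470/1013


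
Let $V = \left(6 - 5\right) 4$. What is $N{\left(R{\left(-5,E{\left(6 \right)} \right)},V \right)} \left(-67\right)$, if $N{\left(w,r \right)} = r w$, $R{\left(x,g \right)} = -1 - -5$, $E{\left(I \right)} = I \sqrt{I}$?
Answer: $-1072$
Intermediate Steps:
$E{\left(I \right)} = I^{\frac{3}{2}}$
$R{\left(x,g \right)} = 4$ ($R{\left(x,g \right)} = -1 + 5 = 4$)
$V = 4$ ($V = 1 \cdot 4 = 4$)
$N{\left(R{\left(-5,E{\left(6 \right)} \right)},V \right)} \left(-67\right) = 4 \cdot 4 \left(-67\right) = 16 \left(-67\right) = -1072$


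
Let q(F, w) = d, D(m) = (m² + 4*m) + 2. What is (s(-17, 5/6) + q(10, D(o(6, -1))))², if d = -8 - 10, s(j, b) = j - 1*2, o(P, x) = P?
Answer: 1369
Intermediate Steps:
s(j, b) = -2 + j (s(j, b) = j - 2 = -2 + j)
d = -18
D(m) = 2 + m² + 4*m
q(F, w) = -18
(s(-17, 5/6) + q(10, D(o(6, -1))))² = ((-2 - 17) - 18)² = (-19 - 18)² = (-37)² = 1369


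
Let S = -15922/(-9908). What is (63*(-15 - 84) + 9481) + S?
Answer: 16078737/4954 ≈ 3245.6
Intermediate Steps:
S = 7961/4954 (S = -15922*(-1/9908) = 7961/4954 ≈ 1.6070)
(63*(-15 - 84) + 9481) + S = (63*(-15 - 84) + 9481) + 7961/4954 = (63*(-99) + 9481) + 7961/4954 = (-6237 + 9481) + 7961/4954 = 3244 + 7961/4954 = 16078737/4954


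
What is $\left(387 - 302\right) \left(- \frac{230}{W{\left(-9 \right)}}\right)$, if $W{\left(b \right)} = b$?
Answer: $\frac{19550}{9} \approx 2172.2$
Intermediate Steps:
$\left(387 - 302\right) \left(- \frac{230}{W{\left(-9 \right)}}\right) = \left(387 - 302\right) \left(- \frac{230}{-9}\right) = \left(387 - 302\right) \left(\left(-230\right) \left(- \frac{1}{9}\right)\right) = 85 \cdot \frac{230}{9} = \frac{19550}{9}$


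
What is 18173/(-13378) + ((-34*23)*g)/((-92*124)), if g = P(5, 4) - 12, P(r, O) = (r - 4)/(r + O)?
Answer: -32448359/14929848 ≈ -2.1734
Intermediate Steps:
P(r, O) = (-4 + r)/(O + r)
g = -107/9 (g = (-4 + 5)/(4 + 5) - 12 = 1/9 - 12 = (⅑)*1 - 12 = ⅑ - 12 = -107/9 ≈ -11.889)
18173/(-13378) + ((-34*23)*g)/((-92*124)) = 18173/(-13378) + (-34*23*(-107/9))/((-92*124)) = 18173*(-1/13378) - 782*(-107/9)/(-11408) = -18173/13378 + (83674/9)*(-1/11408) = -18173/13378 - 1819/2232 = -32448359/14929848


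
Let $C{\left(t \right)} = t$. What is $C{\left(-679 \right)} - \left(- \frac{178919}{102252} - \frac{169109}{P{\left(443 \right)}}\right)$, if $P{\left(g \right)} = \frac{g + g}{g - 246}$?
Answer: $\frac{1672557912871}{45297636} \approx 36924.0$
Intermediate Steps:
$P{\left(g \right)} = \frac{2 g}{-246 + g}$
$C{\left(-679 \right)} - \left(- \frac{178919}{102252} - \frac{169109}{P{\left(443 \right)}}\right) = -679 - \left(- \frac{178919}{102252} - \frac{169109}{2 \cdot 443 \frac{1}{-246 + 443}}\right) = -679 - \left(\left(-178919\right) \frac{1}{102252} - \frac{169109}{2 \cdot 443 \cdot \frac{1}{197}}\right) = -679 - \left(- \frac{178919}{102252} - \frac{169109}{2 \cdot 443 \cdot \frac{1}{197}}\right) = -679 - \left(- \frac{178919}{102252} - \frac{169109}{\frac{886}{197}}\right) = -679 - \left(- \frac{178919}{102252} - \frac{33314473}{886}\right) = -679 - - \frac{1703315007715}{45297636} = -679 + \frac{1703315007715}{45297636} = \frac{1672557912871}{45297636}$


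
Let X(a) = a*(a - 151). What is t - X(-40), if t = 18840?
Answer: 11200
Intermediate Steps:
X(a) = a*(-151 + a)
t - X(-40) = 18840 - (-40)*(-151 - 40) = 18840 - (-40)*(-191) = 18840 - 1*7640 = 18840 - 7640 = 11200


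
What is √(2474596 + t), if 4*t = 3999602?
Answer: √13897986/2 ≈ 1864.0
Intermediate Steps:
t = 1999801/2 (t = (¼)*3999602 = 1999801/2 ≈ 9.9990e+5)
√(2474596 + t) = √(2474596 + 1999801/2) = √(6948993/2) = √13897986/2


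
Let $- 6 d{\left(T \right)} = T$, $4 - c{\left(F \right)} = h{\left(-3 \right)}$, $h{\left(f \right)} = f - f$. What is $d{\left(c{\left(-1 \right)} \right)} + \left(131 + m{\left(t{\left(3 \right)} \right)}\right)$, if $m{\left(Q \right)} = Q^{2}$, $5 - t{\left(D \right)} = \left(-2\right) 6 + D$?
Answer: $\frac{979}{3} \approx 326.33$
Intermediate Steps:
$h{\left(f \right)} = 0$
$t{\left(D \right)} = 17 - D$ ($t{\left(D \right)} = 5 - \left(\left(-2\right) 6 + D\right) = 5 - \left(-12 + D\right) = 17 - D$)
$c{\left(F \right)} = 4$ ($c{\left(F \right)} = 4 - 0 = 4 + 0 = 4$)
$d{\left(T \right)} = - \frac{T}{6}$
$d{\left(c{\left(-1 \right)} \right)} + \left(131 + m{\left(t{\left(3 \right)} \right)}\right) = \left(- \frac{1}{6}\right) 4 + \left(131 + \left(17 - 3\right)^{2}\right) = - \frac{2}{3} + \left(131 + \left(17 - 3\right)^{2}\right) = - \frac{2}{3} + \left(131 + 14^{2}\right) = - \frac{2}{3} + \left(131 + 196\right) = - \frac{2}{3} + 327 = \frac{979}{3}$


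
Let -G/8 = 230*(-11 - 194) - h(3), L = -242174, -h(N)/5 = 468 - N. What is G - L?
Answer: 600774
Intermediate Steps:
h(N) = -2340 + 5*N (h(N) = -5*(468 - N) = -2340 + 5*N)
G = 358600 (G = -8*(230*(-11 - 194) - (-2340 + 5*3)) = -8*(230*(-205) - (-2340 + 15)) = -8*(-47150 - 1*(-2325)) = -8*(-47150 + 2325) = -8*(-44825) = 358600)
G - L = 358600 - 1*(-242174) = 358600 + 242174 = 600774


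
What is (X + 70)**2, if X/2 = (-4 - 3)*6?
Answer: 196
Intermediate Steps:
X = -84 (X = 2*((-4 - 3)*6) = 2*(-7*6) = 2*(-42) = -84)
(X + 70)**2 = (-84 + 70)**2 = (-14)**2 = 196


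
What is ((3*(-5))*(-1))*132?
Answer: 1980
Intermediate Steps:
((3*(-5))*(-1))*132 = -15*(-1)*132 = 15*132 = 1980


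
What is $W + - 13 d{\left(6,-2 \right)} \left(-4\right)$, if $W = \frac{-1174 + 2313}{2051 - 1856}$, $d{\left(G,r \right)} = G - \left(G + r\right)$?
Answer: $\frac{21419}{195} \approx 109.84$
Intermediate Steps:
$d{\left(G,r \right)} = - r$ ($d{\left(G,r \right)} = G - \left(G + r\right) = - r$)
$W = \frac{1139}{195} \approx 5.841$
$W + - 13 d{\left(6,-2 \right)} \left(-4\right) = \frac{1139}{195} + - 13 \left(\left(-1\right) \left(-2\right)\right) \left(-4\right) = \frac{1139}{195} + \left(-13\right) 2 \left(-4\right) = \frac{1139}{195} - -104 = \frac{1139}{195} + 104 = \frac{21419}{195}$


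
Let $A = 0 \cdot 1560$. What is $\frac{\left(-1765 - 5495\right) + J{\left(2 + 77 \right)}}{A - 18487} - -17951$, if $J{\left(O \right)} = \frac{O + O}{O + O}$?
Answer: $\frac{47409628}{2641} \approx 17951.0$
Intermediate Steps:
$A = 0$
$J{\left(O \right)} = 1$ ($J{\left(O \right)} = \frac{2 O}{2 O} = 2 O \frac{1}{2 O} = 1$)
$\frac{\left(-1765 - 5495\right) + J{\left(2 + 77 \right)}}{A - 18487} - -17951 = \frac{\left(-1765 - 5495\right) + 1}{0 - 18487} - -17951 = \frac{\left(-1765 - 5495\right) + 1}{-18487} + 17951 = \left(-7260 + 1\right) \left(- \frac{1}{18487}\right) + 17951 = \left(-7259\right) \left(- \frac{1}{18487}\right) + 17951 = \frac{1037}{2641} + 17951 = \frac{47409628}{2641}$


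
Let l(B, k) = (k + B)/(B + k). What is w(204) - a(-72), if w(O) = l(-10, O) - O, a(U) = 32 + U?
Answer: -163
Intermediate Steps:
l(B, k) = 1 (l(B, k) = (B + k)/(B + k) = 1)
w(O) = 1 - O
w(204) - a(-72) = (1 - 1*204) - (32 - 72) = (1 - 204) - 1*(-40) = -203 + 40 = -163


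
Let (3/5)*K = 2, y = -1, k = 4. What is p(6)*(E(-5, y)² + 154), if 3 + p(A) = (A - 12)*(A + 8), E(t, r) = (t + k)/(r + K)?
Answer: -657285/49 ≈ -13414.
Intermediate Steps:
K = 10/3 (K = (5/3)*2 = 10/3 ≈ 3.3333)
E(t, r) = (4 + t)/(10/3 + r) (E(t, r) = (t + 4)/(r + 10/3) = (4 + t)/(10/3 + r))
p(A) = -3 + (-12 + A)*(8 + A) (p(A) = -3 + (A - 12)*(A + 8) = -3 + (-12 + A)*(8 + A))
p(6)*(E(-5, y)² + 154) = (-99 + 6² - 4*6)*((3*(4 - 5)/(10 + 3*(-1)))² + 154) = (-99 + 36 - 24)*((3*(-1)/(10 - 3))² + 154) = -87*((3*(-1)/7)² + 154) = -87*((3*(⅐)*(-1))² + 154) = -87*((-3/7)² + 154) = -87*(9/49 + 154) = -87*7555/49 = -657285/49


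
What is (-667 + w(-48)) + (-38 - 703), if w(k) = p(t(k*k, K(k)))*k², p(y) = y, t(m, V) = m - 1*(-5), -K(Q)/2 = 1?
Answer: 5318528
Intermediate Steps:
K(Q) = -2 (K(Q) = -2*1 = -2)
t(m, V) = 5 + m (t(m, V) = m + 5 = 5 + m)
w(k) = k²*(5 + k²) (w(k) = (5 + k*k)*k² = (5 + k²)*k² = k²*(5 + k²))
(-667 + w(-48)) + (-38 - 703) = (-667 + (-48)²*(5 + (-48)²)) + (-38 - 703) = (-667 + 2304*(5 + 2304)) - 741 = (-667 + 2304*2309) - 741 = (-667 + 5319936) - 741 = 5319269 - 741 = 5318528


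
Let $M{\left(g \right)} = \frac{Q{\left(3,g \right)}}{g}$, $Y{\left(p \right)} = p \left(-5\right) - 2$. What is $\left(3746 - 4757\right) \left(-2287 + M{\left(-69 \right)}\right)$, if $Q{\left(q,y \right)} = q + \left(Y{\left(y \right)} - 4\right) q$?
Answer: $\frac{53523351}{23} \approx 2.3271 \cdot 10^{6}$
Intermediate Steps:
$Y{\left(p \right)} = -2 - 5 p$ ($Y{\left(p \right)} = - 5 p - 2 = -2 - 5 p$)
$Q{\left(q,y \right)} = q + q \left(-6 - 5 y\right)$ ($Q{\left(q,y \right)} = q + \left(\left(-2 - 5 y\right) - 4\right) q = q + \left(-6 - 5 y\right) q = q + q \left(-6 - 5 y\right)$)
$M{\left(g \right)} = \frac{-15 - 15 g}{g}$ ($M{\left(g \right)} = \frac{\left(-5\right) 3 \left(1 + g\right)}{g} = \frac{-15 - 15 g}{g}$)
$\left(3746 - 4757\right) \left(-2287 + M{\left(-69 \right)}\right) = \left(3746 - 4757\right) \left(-2287 - \left(15 + \frac{15}{-69}\right)\right) = - 1011 \left(-2287 - \frac{340}{23}\right) = \left(-1011\right) \left(- \frac{52941}{23}\right) = \frac{53523351}{23}$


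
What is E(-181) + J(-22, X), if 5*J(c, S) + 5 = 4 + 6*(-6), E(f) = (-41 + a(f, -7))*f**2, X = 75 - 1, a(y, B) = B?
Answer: -7862677/5 ≈ -1.5725e+6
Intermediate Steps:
X = 74
E(f) = -48*f**2 (E(f) = (-41 - 7)*f**2 = -48*f**2)
J(c, S) = -37/5 (J(c, S) = -1 + (4 + 6*(-6))/5 = -1 + (4 - 36)/5 = -1 + (1/5)*(-32) = -1 - 32/5 = -37/5)
E(-181) + J(-22, X) = -48*(-181)**2 - 37/5 = -48*32761 - 37/5 = -1572528 - 37/5 = -7862677/5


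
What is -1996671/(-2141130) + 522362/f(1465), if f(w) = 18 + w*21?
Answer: 393302824151/21970134930 ≈ 17.902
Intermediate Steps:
f(w) = 18 + 21*w
-1996671/(-2141130) + 522362/f(1465) = -1996671/(-2141130) + 522362/(18 + 21*1465) = -1996671*(-1/2141130) + 522362/(18 + 30765) = 665557/713710 + 522362/30783 = 393302824151/21970134930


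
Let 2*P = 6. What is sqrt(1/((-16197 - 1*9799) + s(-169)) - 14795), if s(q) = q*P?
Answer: I*sqrt(10392141314658)/26503 ≈ 121.63*I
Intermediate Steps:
P = 3 (P = (1/2)*6 = 3)
s(q) = 3*q (s(q) = q*3 = 3*q)
sqrt(1/((-16197 - 1*9799) + s(-169)) - 14795) = sqrt(1/((-16197 - 1*9799) + 3*(-169)) - 14795) = sqrt(1/((-16197 - 9799) - 507) - 14795) = sqrt(1/(-25996 - 507) - 14795) = sqrt(1/(-26503) - 14795) = sqrt(-1/26503 - 14795) = sqrt(-392111886/26503) = I*sqrt(10392141314658)/26503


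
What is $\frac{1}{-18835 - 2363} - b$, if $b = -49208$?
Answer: $\frac{1043111183}{21198} \approx 49208.0$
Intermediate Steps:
$\frac{1}{-18835 - 2363} - b = \frac{1}{-18835 - 2363} - -49208 = \frac{1}{-21198} + 49208 = - \frac{1}{21198} + 49208 = \frac{1043111183}{21198}$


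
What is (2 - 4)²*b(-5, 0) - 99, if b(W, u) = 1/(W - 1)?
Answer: -299/3 ≈ -99.667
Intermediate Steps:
b(W, u) = 1/(-1 + W)
(2 - 4)²*b(-5, 0) - 99 = (2 - 4)²/(-1 - 5) - 99 = (-2)²/(-6) - 99 = 4*(-⅙) - 99 = -⅔ - 99 = -299/3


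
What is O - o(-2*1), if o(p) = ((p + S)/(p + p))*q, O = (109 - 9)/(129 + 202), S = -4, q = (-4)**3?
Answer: 31876/331 ≈ 96.302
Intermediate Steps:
q = -64
O = 100/331 ≈ 0.30211
o(p) = -32*(-4 + p)/p (o(p) = ((p - 4)/(p + p))*(-64) = ((-4 + p)/((2*p)))*(-64) = ((-4 + p)*(1/(2*p)))*(-64) = ((-4 + p)/(2*p))*(-64) = -32*(-4 + p)/p)
O - o(-2*1) = 100/331 - (-32 + 128/((-2*1))) = 100/331 - (-32 + 128/(-2)) = 100/331 - (-32 + 128*(-1/2)) = 100/331 - (-32 - 64) = 100/331 - 1*(-96) = 100/331 + 96 = 31876/331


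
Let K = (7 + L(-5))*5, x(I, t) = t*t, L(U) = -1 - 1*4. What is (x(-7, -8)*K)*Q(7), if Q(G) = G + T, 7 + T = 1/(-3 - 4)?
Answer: -640/7 ≈ -91.429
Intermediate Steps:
L(U) = -5 (L(U) = -1 - 4 = -5)
x(I, t) = t²
T = -50/7 (T = -7 + 1/(-3 - 4) = -7 + 1/(-7) = -7 - ⅐ = -50/7 ≈ -7.1429)
K = 10 (K = (7 - 5)*5 = 2*5 = 10)
Q(G) = -50/7 + G (Q(G) = G - 50/7 = -50/7 + G)
(x(-7, -8)*K)*Q(7) = ((-8)²*10)*(-50/7 + 7) = (64*10)*(-⅐) = 640*(-⅐) = -640/7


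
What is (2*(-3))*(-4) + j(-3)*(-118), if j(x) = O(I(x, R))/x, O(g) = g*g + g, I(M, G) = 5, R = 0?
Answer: 1204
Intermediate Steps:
O(g) = g + g**2 (O(g) = g**2 + g = g + g**2)
j(x) = 30/x (j(x) = (5*(1 + 5))/x = (5*6)/x = 30/x)
(2*(-3))*(-4) + j(-3)*(-118) = (2*(-3))*(-4) + (30/(-3))*(-118) = -6*(-4) + (30*(-1/3))*(-118) = 24 - 10*(-118) = 24 + 1180 = 1204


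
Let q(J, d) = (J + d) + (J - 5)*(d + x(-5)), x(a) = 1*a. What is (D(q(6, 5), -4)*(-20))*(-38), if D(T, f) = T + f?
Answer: 5320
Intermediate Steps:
x(a) = a
q(J, d) = J + d + (-5 + J)*(-5 + d) (q(J, d) = (J + d) + (J - 5)*(d - 5) = (J + d) + (-5 + J)*(-5 + d) = J + d + (-5 + J)*(-5 + d))
(D(q(6, 5), -4)*(-20))*(-38) = (((25 - 4*6 - 4*5 + 6*5) - 4)*(-20))*(-38) = (((25 - 24 - 20 + 30) - 4)*(-20))*(-38) = ((11 - 4)*(-20))*(-38) = (7*(-20))*(-38) = -140*(-38) = 5320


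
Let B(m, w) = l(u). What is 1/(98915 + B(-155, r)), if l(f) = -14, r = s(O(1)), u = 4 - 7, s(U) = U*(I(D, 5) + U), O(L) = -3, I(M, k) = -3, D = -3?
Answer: 1/98901 ≈ 1.0111e-5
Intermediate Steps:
s(U) = U*(-3 + U)
u = -3
r = 18 (r = -3*(-3 - 3) = -3*(-6) = 18)
B(m, w) = -14
1/(98915 + B(-155, r)) = 1/(98915 - 14) = 1/98901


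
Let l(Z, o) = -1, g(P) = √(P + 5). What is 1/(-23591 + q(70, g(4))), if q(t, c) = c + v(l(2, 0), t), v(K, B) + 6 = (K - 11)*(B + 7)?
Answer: -1/24518 ≈ -4.0786e-5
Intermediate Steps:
g(P) = √(5 + P)
v(K, B) = -6 + (-11 + K)*(7 + B) (v(K, B) = -6 + (K - 11)*(B + 7) = -6 + (-11 + K)*(7 + B))
q(t, c) = -90 + c - 12*t (q(t, c) = c + (-83 - 11*t + 7*(-1) + t*(-1)) = c + (-83 - 11*t - 7 - t) = c + (-90 - 12*t) = -90 + c - 12*t)
1/(-23591 + q(70, g(4))) = 1/(-23591 + (-90 + √(5 + 4) - 12*70)) = 1/(-23591 + (-90 + √9 - 840)) = 1/(-23591 + (-90 + 3 - 840)) = 1/(-23591 - 927) = 1/(-24518) = -1/24518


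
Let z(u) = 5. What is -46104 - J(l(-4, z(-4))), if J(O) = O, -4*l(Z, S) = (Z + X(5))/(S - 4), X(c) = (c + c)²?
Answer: -46080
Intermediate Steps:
X(c) = 4*c² (X(c) = (2*c)² = 4*c²)
l(Z, S) = -(100 + Z)/(4*(-4 + S)) (l(Z, S) = -(Z + 4*5²)/(4*(S - 4)) = -(Z + 4*25)/(4*(-4 + S)) = -(Z + 100)/(4*(-4 + S)) = -(100 + Z)/(4*(-4 + S)))
-46104 - J(l(-4, z(-4))) = -46104 - (-100 - 1*(-4))/(4*(-4 + 5)) = -46104 - (-100 + 4)/(4*1) = -46104 - (-96)/4 = -46104 - 1*(-24) = -46104 + 24 = -46080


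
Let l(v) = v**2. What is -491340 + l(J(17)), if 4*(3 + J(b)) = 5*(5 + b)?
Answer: -1962959/4 ≈ -4.9074e+5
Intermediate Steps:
J(b) = 13/4 + 5*b/4 (J(b) = -3 + (5*(5 + b))/4 = -3 + (25 + 5*b)/4 = -3 + (25/4 + 5*b/4) = 13/4 + 5*b/4)
-491340 + l(J(17)) = -491340 + (13/4 + (5/4)*17)**2 = -491340 + (13/4 + 85/4)**2 = -491340 + (49/2)**2 = -491340 + 2401/4 = -1962959/4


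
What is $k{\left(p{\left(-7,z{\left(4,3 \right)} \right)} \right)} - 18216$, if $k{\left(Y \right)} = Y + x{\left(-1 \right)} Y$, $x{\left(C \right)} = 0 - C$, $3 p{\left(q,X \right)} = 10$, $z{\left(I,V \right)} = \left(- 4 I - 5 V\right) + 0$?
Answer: $- \frac{54628}{3} \approx -18209.0$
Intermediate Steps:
$z{\left(I,V \right)} = - 5 V - 4 I$ ($z{\left(I,V \right)} = \left(- 5 V - 4 I\right) + 0 = - 5 V - 4 I$)
$p{\left(q,X \right)} = \frac{10}{3}$ ($p{\left(q,X \right)} = \frac{1}{3} \cdot 10 = \frac{10}{3}$)
$x{\left(C \right)} = - C$
$k{\left(Y \right)} = 2 Y$ ($k{\left(Y \right)} = Y + \left(-1\right) \left(-1\right) Y = Y + 1 Y = Y + Y = 2 Y$)
$k{\left(p{\left(-7,z{\left(4,3 \right)} \right)} \right)} - 18216 = 2 \cdot \frac{10}{3} - 18216 = \frac{20}{3} - 18216 = - \frac{54628}{3}$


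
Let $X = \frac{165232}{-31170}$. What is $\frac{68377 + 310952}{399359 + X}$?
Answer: $\frac{5911842465}{6223927399} \approx 0.94986$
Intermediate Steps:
$X = - \frac{82616}{15585}$ ($X = 165232 \left(- \frac{1}{31170}\right) = - \frac{82616}{15585} \approx -5.301$)
$\frac{68377 + 310952}{399359 + X} = \frac{68377 + 310952}{399359 - \frac{82616}{15585}} = \frac{379329}{\frac{6223927399}{15585}} = 379329 \cdot \frac{15585}{6223927399} = \frac{5911842465}{6223927399}$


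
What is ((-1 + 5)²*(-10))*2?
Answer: -320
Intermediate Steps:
((-1 + 5)²*(-10))*2 = (4²*(-10))*2 = (16*(-10))*2 = -160*2 = -320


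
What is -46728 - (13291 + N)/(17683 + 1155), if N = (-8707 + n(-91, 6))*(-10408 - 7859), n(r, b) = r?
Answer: -1040988421/18838 ≈ -55260.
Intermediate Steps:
N = 160713066 (N = (-8707 - 91)*(-10408 - 7859) = -8798*(-18267) = 160713066)
-46728 - (13291 + N)/(17683 + 1155) = -46728 - (13291 + 160713066)/(17683 + 1155) = -46728 - 160726357/18838 = -1040988421/18838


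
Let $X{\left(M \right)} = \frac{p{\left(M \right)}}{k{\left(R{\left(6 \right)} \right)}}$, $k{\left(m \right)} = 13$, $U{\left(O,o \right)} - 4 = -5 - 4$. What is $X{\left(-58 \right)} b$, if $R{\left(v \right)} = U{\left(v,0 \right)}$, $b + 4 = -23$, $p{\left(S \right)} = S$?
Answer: $\frac{1566}{13} \approx 120.46$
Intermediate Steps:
$b = -27$ ($b = -4 - 23 = -27$)
$U{\left(O,o \right)} = -5$ ($U{\left(O,o \right)} = 4 - 9 = -5$)
$R{\left(v \right)} = -5$
$X{\left(M \right)} = \frac{M}{13}$
$X{\left(-58 \right)} b = \frac{1}{13} \left(-58\right) \left(-27\right) = \left(- \frac{58}{13}\right) \left(-27\right) = \frac{1566}{13}$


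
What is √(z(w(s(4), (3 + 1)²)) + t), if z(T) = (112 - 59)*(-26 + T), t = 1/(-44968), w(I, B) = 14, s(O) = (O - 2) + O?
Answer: I*√321517254058/22484 ≈ 25.219*I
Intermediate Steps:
s(O) = -2 + 2*O (s(O) = (-2 + O) + O = -2 + 2*O)
t = -1/44968 ≈ -2.2238e-5
z(T) = -1378 + 53*T (z(T) = 53*(-26 + T) = -1378 + 53*T)
√(z(w(s(4), (3 + 1)²)) + t) = √((-1378 + 53*14) - 1/44968) = √((-1378 + 742) - 1/44968) = √(-636 - 1/44968) = √(-28599649/44968) = I*√321517254058/22484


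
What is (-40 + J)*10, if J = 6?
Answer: -340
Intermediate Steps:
(-40 + J)*10 = (-40 + 6)*10 = -34*10 = -340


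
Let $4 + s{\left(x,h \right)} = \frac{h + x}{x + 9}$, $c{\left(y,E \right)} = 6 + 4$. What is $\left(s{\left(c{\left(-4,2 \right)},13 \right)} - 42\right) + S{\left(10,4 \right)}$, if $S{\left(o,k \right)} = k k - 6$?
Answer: $- \frac{661}{19} \approx -34.789$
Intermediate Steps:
$c{\left(y,E \right)} = 10$
$s{\left(x,h \right)} = -4 + \frac{h + x}{9 + x}$ ($s{\left(x,h \right)} = -4 + \frac{h + x}{x + 9} = -4 + \frac{h + x}{9 + x}$)
$S{\left(o,k \right)} = -6 + k^{2}$ ($S{\left(o,k \right)} = k^{2} - 6 = -6 + k^{2}$)
$\left(s{\left(c{\left(-4,2 \right)},13 \right)} - 42\right) + S{\left(10,4 \right)} = \left(\frac{-36 + 13 - 30}{9 + 10} - 42\right) - \left(6 - 4^{2}\right) = \left(\frac{-36 + 13 - 30}{19} - 42\right) + \left(-6 + 16\right) = \left(\frac{1}{19} \left(-53\right) - 42\right) + 10 = \left(- \frac{53}{19} - 42\right) + 10 = - \frac{851}{19} + 10 = - \frac{661}{19}$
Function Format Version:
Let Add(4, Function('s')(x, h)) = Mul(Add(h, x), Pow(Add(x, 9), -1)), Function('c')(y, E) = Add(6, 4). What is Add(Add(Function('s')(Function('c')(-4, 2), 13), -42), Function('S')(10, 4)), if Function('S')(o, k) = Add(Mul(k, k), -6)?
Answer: Rational(-661, 19) ≈ -34.789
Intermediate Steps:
Function('c')(y, E) = 10
Function('s')(x, h) = Add(-4, Mul(Pow(Add(9, x), -1), Add(h, x))) (Function('s')(x, h) = Add(-4, Mul(Add(h, x), Pow(Add(x, 9), -1))) = Add(-4, Mul(Add(h, x), Pow(Add(9, x), -1))) = Add(-4, Mul(Pow(Add(9, x), -1), Add(h, x))))
Function('S')(o, k) = Add(-6, Pow(k, 2)) (Function('S')(o, k) = Add(Pow(k, 2), -6) = Add(-6, Pow(k, 2)))
Add(Add(Function('s')(Function('c')(-4, 2), 13), -42), Function('S')(10, 4)) = Add(Add(Mul(Pow(Add(9, 10), -1), Add(-36, 13, Mul(-3, 10))), -42), Add(-6, Pow(4, 2))) = Add(Add(Mul(Pow(19, -1), Add(-36, 13, -30)), -42), Add(-6, 16)) = Add(Add(Mul(Rational(1, 19), -53), -42), 10) = Add(Add(Rational(-53, 19), -42), 10) = Add(Rational(-851, 19), 10) = Rational(-661, 19)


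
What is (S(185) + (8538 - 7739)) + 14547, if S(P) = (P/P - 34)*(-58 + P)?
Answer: 11155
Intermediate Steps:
S(P) = 1914 - 33*P (S(P) = (1 - 34)*(-58 + P) = -33*(-58 + P) = 1914 - 33*P)
(S(185) + (8538 - 7739)) + 14547 = ((1914 - 33*185) + (8538 - 7739)) + 14547 = ((1914 - 6105) + 799) + 14547 = (-4191 + 799) + 14547 = -3392 + 14547 = 11155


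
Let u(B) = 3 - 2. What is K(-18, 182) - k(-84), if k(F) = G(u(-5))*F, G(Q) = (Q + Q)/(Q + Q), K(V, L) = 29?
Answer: 113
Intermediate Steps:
u(B) = 1
G(Q) = 1 (G(Q) = (2*Q)/((2*Q)) = (2*Q)*(1/(2*Q)) = 1)
k(F) = F (k(F) = 1*F = F)
K(-18, 182) - k(-84) = 29 - 1*(-84) = 29 + 84 = 113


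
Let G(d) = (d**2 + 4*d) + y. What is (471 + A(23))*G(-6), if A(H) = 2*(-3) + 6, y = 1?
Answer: 6123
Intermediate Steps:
G(d) = 1 + d**2 + 4*d (G(d) = (d**2 + 4*d) + 1 = 1 + d**2 + 4*d)
A(H) = 0 (A(H) = -6 + 6 = 0)
(471 + A(23))*G(-6) = (471 + 0)*(1 + (-6)**2 + 4*(-6)) = 471*(1 + 36 - 24) = 471*13 = 6123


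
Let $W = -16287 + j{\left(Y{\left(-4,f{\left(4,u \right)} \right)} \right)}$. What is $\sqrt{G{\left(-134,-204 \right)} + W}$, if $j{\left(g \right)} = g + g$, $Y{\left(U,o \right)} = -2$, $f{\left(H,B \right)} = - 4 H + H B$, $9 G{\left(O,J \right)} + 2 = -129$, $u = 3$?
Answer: $\frac{5 i \sqrt{5870}}{3} \approx 127.69 i$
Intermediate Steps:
$G{\left(O,J \right)} = - \frac{131}{9}$ ($G{\left(O,J \right)} = - \frac{2}{9} + \frac{1}{9} \left(-129\right) = - \frac{2}{9} - \frac{43}{3} = - \frac{131}{9}$)
$f{\left(H,B \right)} = - 4 H + B H$
$j{\left(g \right)} = 2 g$
$W = -16291$ ($W = -16287 + 2 \left(-2\right) = -16287 - 4 = -16291$)
$\sqrt{G{\left(-134,-204 \right)} + W} = \sqrt{- \frac{131}{9} - 16291} = \sqrt{- \frac{146750}{9}} = \frac{5 i \sqrt{5870}}{3}$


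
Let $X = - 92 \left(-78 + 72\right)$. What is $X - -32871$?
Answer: $33423$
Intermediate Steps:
$X = 552$ ($X = \left(-92\right) \left(-6\right) = 552$)
$X - -32871 = 552 - -32871 = 552 + 32871 = 33423$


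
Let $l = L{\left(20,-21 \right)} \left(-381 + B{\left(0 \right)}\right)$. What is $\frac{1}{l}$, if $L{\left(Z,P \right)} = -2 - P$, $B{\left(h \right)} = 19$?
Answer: $- \frac{1}{6878} \approx -0.00014539$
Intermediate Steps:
$l = -6878$ ($l = \left(-2 - -21\right) \left(-381 + 19\right) = \left(-2 + 21\right) \left(-362\right) = 19 \left(-362\right) = -6878$)
$\frac{1}{l} = \frac{1}{-6878} = - \frac{1}{6878}$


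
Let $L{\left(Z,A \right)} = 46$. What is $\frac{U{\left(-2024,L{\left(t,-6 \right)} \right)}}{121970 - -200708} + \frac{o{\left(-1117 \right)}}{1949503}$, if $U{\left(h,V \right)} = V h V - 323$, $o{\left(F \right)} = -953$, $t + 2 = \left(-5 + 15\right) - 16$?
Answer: $- \frac{8350237457955}{629061729034} \approx -13.274$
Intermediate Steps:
$t = -8$ ($t = -2 + \left(\left(-5 + 15\right) - 16\right) = -2 + \left(10 - 16\right) = -2 - 6 = -8$)
$U{\left(h,V \right)} = -323 + h V^{2}$ ($U{\left(h,V \right)} = h V^{2} - 323 = -323 + h V^{2}$)
$\frac{U{\left(-2024,L{\left(t,-6 \right)} \right)}}{121970 - -200708} + \frac{o{\left(-1117 \right)}}{1949503} = \frac{-323 - 2024 \cdot 46^{2}}{121970 - -200708} - \frac{953}{1949503} = \frac{-323 - 4282784}{121970 + 200708} - \frac{953}{1949503} = \frac{-323 - 4282784}{322678} - \frac{953}{1949503} = \left(-4283107\right) \frac{1}{322678} - \frac{953}{1949503} = - \frac{4283107}{322678} - \frac{953}{1949503} = - \frac{8350237457955}{629061729034}$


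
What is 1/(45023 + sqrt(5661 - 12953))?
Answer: 45023/2027077821 - 2*I*sqrt(1823)/2027077821 ≈ 2.2211e-5 - 4.2126e-8*I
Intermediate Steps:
1/(45023 + sqrt(5661 - 12953)) = 1/(45023 + sqrt(-7292)) = 1/(45023 + 2*I*sqrt(1823))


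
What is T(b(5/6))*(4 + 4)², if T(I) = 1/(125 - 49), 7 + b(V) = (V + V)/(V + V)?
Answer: 16/19 ≈ 0.84210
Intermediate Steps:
b(V) = -6 (b(V) = -7 + (V + V)/(V + V) = -7 + (2*V)/((2*V)) = -7 + (1/(2*V))*(2*V) = -7 + 1 = -6)
T(I) = 1/76
T(b(5/6))*(4 + 4)² = (4 + 4)²/76 = (1/76)*8² = (1/76)*64 = 16/19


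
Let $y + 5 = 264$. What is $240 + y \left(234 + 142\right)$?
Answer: $97624$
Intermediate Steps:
$y = 259$ ($y = -5 + 264 = 259$)
$240 + y \left(234 + 142\right) = 240 + 259 \left(234 + 142\right) = 240 + 259 \cdot 376 = 240 + 97384 = 97624$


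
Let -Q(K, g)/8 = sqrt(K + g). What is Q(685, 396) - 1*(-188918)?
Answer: 188918 - 8*sqrt(1081) ≈ 1.8866e+5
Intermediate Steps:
Q(K, g) = -8*sqrt(K + g)
Q(685, 396) - 1*(-188918) = -8*sqrt(685 + 396) - 1*(-188918) = -8*sqrt(1081) + 188918 = 188918 - 8*sqrt(1081)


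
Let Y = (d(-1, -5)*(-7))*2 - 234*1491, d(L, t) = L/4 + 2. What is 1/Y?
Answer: -2/697837 ≈ -2.8660e-6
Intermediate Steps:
d(L, t) = 2 + L/4 (d(L, t) = L/4 + 2 = 2 + L/4)
Y = -697837/2 (Y = ((2 + (¼)*(-1))*(-7))*2 - 234*1491 = ((2 - ¼)*(-7))*2 - 348894 = ((7/4)*(-7))*2 - 348894 = -49/4*2 - 348894 = -49/2 - 348894 = -697837/2 ≈ -3.4892e+5)
1/Y = 1/(-697837/2) = -2/697837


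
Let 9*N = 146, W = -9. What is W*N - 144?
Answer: -290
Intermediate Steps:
N = 146/9 (N = (⅑)*146 = 146/9 ≈ 16.222)
W*N - 144 = -9*146/9 - 144 = -146 - 144 = -290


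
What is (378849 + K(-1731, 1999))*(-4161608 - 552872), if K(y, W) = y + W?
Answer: -1787339514160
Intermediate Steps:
K(y, W) = W + y
(378849 + K(-1731, 1999))*(-4161608 - 552872) = (378849 + (1999 - 1731))*(-4161608 - 552872) = (378849 + 268)*(-4714480) = 379117*(-4714480) = -1787339514160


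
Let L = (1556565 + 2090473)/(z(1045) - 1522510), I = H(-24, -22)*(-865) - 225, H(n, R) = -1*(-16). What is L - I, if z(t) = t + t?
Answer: 10690530131/760210 ≈ 14063.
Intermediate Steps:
H(n, R) = 16
z(t) = 2*t
I = -14065 (I = 16*(-865) - 225 = -13840 - 225 = -14065)
L = -1823519/760210 (L = (1556565 + 2090473)/(2*1045 - 1522510) = 3647038/(2090 - 1522510) = 3647038/(-1520420) = 3647038*(-1/1520420) = -1823519/760210 ≈ -2.3987)
L - I = -1823519/760210 - 1*(-14065) = -1823519/760210 + 14065 = 10690530131/760210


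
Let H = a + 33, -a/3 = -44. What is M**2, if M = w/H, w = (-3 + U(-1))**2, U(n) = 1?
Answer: 16/27225 ≈ 0.00058770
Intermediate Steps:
a = 132 (a = -3*(-44) = 132)
w = 4 (w = (-3 + 1)**2 = (-2)**2 = 4)
H = 165 (H = 132 + 33 = 165)
M = 4/165 ≈ 0.024242
M**2 = (4/165)**2 = 16/27225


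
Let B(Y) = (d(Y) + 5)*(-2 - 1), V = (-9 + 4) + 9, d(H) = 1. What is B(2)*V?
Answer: -72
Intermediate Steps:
V = 4 (V = -5 + 9 = 4)
B(Y) = -18 (B(Y) = (1 + 5)*(-2 - 1) = 6*(-3) = -18)
B(2)*V = -18*4 = -72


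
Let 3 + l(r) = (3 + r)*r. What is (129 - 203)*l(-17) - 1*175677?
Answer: -193067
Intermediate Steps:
l(r) = -3 + r*(3 + r) (l(r) = -3 + (3 + r)*r = -3 + r*(3 + r))
(129 - 203)*l(-17) - 1*175677 = (129 - 203)*(-3 + (-17)² + 3*(-17)) - 1*175677 = -74*(-3 + 289 - 51) - 175677 = -74*235 - 175677 = -17390 - 175677 = -193067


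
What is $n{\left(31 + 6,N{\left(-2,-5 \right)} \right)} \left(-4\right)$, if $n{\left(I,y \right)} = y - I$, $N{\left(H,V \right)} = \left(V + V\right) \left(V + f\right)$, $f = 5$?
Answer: $148$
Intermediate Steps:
$N{\left(H,V \right)} = 2 V \left(5 + V\right)$ ($N{\left(H,V \right)} = \left(V + V\right) \left(V + 5\right) = 2 V \left(5 + V\right)$)
$n{\left(31 + 6,N{\left(-2,-5 \right)} \right)} \left(-4\right) = \left(2 \left(-5\right) \left(5 - 5\right) - \left(31 + 6\right)\right) \left(-4\right) = \left(2 \left(-5\right) 0 - 37\right) \left(-4\right) = \left(0 - 37\right) \left(-4\right) = \left(-37\right) \left(-4\right) = 148$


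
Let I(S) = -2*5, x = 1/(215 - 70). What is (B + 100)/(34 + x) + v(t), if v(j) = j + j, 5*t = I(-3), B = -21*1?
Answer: -8269/4931 ≈ -1.6769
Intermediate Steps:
x = 1/145 ≈ 0.0068966
B = -21
I(S) = -10
t = -2 (t = (1/5)*(-10) = -2)
v(j) = 2*j
(B + 100)/(34 + x) + v(t) = (-21 + 100)/(34 + 1/145) + 2*(-2) = 79/(4931/145) - 4 = 79*(145/4931) - 4 = 11455/4931 - 4 = -8269/4931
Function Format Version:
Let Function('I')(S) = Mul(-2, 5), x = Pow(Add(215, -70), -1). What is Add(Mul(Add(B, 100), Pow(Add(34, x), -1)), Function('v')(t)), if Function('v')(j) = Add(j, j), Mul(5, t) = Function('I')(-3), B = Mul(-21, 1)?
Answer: Rational(-8269, 4931) ≈ -1.6769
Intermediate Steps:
x = Rational(1, 145) (x = Pow(145, -1) = Rational(1, 145) ≈ 0.0068966)
B = -21
Function('I')(S) = -10
t = -2 (t = Mul(Rational(1, 5), -10) = -2)
Function('v')(j) = Mul(2, j)
Add(Mul(Add(B, 100), Pow(Add(34, x), -1)), Function('v')(t)) = Add(Mul(Add(-21, 100), Pow(Add(34, Rational(1, 145)), -1)), Mul(2, -2)) = Add(Mul(79, Pow(Rational(4931, 145), -1)), -4) = Add(Mul(79, Rational(145, 4931)), -4) = Add(Rational(11455, 4931), -4) = Rational(-8269, 4931)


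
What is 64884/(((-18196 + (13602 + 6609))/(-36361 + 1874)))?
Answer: -2237654508/2015 ≈ -1.1105e+6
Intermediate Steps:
64884/(((-18196 + (13602 + 6609))/(-36361 + 1874))) = 64884/(((-18196 + 20211)/(-34487))) = 64884/((2015*(-1/34487))) = 64884/(-2015/34487) = 64884*(-34487/2015) = -2237654508/2015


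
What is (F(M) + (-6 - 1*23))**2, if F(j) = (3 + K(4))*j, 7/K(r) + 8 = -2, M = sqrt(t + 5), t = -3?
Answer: 42579/50 - 667*sqrt(2)/5 ≈ 662.92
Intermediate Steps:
M = sqrt(2) (M = sqrt(-3 + 5) = sqrt(2) ≈ 1.4142)
K(r) = -7/10 (K(r) = 7/(-8 - 2) = 7/(-10) = 7*(-1/10) = -7/10)
F(j) = 23*j/10 (F(j) = (3 - 7/10)*j = 23*j/10)
(F(M) + (-6 - 1*23))**2 = (23*sqrt(2)/10 + (-6 - 1*23))**2 = (23*sqrt(2)/10 + (-6 - 23))**2 = (23*sqrt(2)/10 - 29)**2 = (-29 + 23*sqrt(2)/10)**2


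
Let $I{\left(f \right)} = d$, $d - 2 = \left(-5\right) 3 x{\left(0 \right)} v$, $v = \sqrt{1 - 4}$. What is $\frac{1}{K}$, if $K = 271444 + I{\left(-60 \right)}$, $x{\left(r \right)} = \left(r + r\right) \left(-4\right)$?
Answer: $\frac{1}{271446} \approx 3.684 \cdot 10^{-6}$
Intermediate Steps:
$v = i \sqrt{3}$ ($v = \sqrt{-3} = i \sqrt{3} \approx 1.732 i$)
$x{\left(r \right)} = - 8 r$ ($x{\left(r \right)} = 2 r \left(-4\right) = - 8 r$)
$d = 2$ ($d = 2 + \left(-5\right) 3 \left(\left(-8\right) 0\right) i \sqrt{3} = 2 + \left(-15\right) 0 i \sqrt{3} = 2 + 0 i \sqrt{3} = 2 + 0 = 2$)
$I{\left(f \right)} = 2$
$K = 271446$ ($K = 271444 + 2 = 271446$)
$\frac{1}{K} = \frac{1}{271446}$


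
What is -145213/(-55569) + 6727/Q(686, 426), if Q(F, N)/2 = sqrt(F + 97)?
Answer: 145213/55569 + 6727*sqrt(87)/522 ≈ 122.81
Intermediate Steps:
Q(F, N) = 2*sqrt(97 + F) (Q(F, N) = 2*sqrt(F + 97) = 2*sqrt(97 + F))
-145213/(-55569) + 6727/Q(686, 426) = -145213/(-55569) + 6727/((2*sqrt(97 + 686))) = -145213*(-1/55569) + 6727/((2*sqrt(783))) = 145213/55569 + 6727/((2*(3*sqrt(87)))) = 145213/55569 + 6727/((6*sqrt(87))) = 145213/55569 + 6727*(sqrt(87)/522) = 145213/55569 + 6727*sqrt(87)/522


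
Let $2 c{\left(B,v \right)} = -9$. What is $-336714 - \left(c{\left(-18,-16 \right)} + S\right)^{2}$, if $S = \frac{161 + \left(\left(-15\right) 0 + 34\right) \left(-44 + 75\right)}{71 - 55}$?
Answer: $- \frac{87505233}{256} \approx -3.4182 \cdot 10^{5}$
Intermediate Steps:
$c{\left(B,v \right)} = - \frac{9}{2}$ ($c{\left(B,v \right)} = \frac{1}{2} \left(-9\right) = - \frac{9}{2}$)
$S = \frac{1215}{16}$ ($S = \frac{161 + \left(0 + 34\right) 31}{16} = \left(161 + 34 \cdot 31\right) \frac{1}{16} = \left(161 + 1054\right) \frac{1}{16} = 1215 \cdot \frac{1}{16} = \frac{1215}{16} \approx 75.938$)
$-336714 - \left(c{\left(-18,-16 \right)} + S\right)^{2} = -336714 - \left(- \frac{9}{2} + \frac{1215}{16}\right)^{2} = -336714 - \left(\frac{1143}{16}\right)^{2} = -336714 - \frac{1306449}{256} = - \frac{87505233}{256}$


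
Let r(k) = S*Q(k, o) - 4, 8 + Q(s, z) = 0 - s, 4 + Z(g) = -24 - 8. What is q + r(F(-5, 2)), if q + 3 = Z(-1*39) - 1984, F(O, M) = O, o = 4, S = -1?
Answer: -2024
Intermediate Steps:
Z(g) = -36 (Z(g) = -4 + (-24 - 8) = -4 - 32 = -36)
q = -2023 (q = -3 + (-36 - 1984) = -3 - 2020 = -2023)
Q(s, z) = -8 - s (Q(s, z) = -8 + (0 - s) = -8 - s)
r(k) = 4 + k (r(k) = -(-8 - k) - 4 = (8 + k) - 4 = 4 + k)
q + r(F(-5, 2)) = -2023 + (4 - 5) = -2023 - 1 = -2024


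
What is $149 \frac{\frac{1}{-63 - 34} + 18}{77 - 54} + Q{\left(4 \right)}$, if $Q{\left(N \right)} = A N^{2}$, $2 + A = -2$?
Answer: $\frac{117221}{2231} \approx 52.542$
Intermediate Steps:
$A = -4$ ($A = -2 - 2 = -4$)
$Q{\left(N \right)} = - 4 N^{2}$
$149 \frac{\frac{1}{-63 - 34} + 18}{77 - 54} + Q{\left(4 \right)} = 149 \frac{\frac{1}{-63 - 34} + 18}{77 - 54} - 4 \cdot 4^{2} = 149 \frac{\frac{1}{-97} + 18}{23} - 64 = 149 \left(- \frac{1}{97} + 18\right) \frac{1}{23} - 64 = 149 \cdot \frac{1745}{97} \cdot \frac{1}{23} - 64 = 149 \cdot \frac{1745}{2231} - 64 = \frac{260005}{2231} - 64 = \frac{117221}{2231}$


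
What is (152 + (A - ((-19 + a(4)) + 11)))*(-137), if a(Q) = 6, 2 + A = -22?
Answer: -17810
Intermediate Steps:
A = -24 (A = -2 - 22 = -24)
(152 + (A - ((-19 + a(4)) + 11)))*(-137) = (152 + (-24 - ((-19 + 6) + 11)))*(-137) = (152 + (-24 - (-13 + 11)))*(-137) = (152 + (-24 - 1*(-2)))*(-137) = (152 + (-24 + 2))*(-137) = (152 - 22)*(-137) = 130*(-137) = -17810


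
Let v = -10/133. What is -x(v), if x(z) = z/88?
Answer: 5/5852 ≈ 0.00085441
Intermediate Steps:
v = -10/133 (v = -10*1/133 = -10/133 ≈ -0.075188)
x(z) = z/88 (x(z) = z*(1/88) = z/88)
-x(v) = -(-10)/(88*133) = -1*(-5/5852) = 5/5852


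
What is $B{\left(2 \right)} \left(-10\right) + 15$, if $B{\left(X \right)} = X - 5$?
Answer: $45$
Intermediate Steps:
$B{\left(X \right)} = -5 + X$
$B{\left(2 \right)} \left(-10\right) + 15 = \left(-5 + 2\right) \left(-10\right) + 15 = \left(-3\right) \left(-10\right) + 15 = 30 + 15 = 45$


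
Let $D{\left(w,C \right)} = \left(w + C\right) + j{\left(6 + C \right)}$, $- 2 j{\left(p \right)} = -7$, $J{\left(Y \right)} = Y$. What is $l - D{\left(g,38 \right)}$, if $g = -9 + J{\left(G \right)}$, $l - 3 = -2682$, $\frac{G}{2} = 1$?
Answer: $- \frac{5427}{2} \approx -2713.5$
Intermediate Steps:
$G = 2$ ($G = 2 \cdot 1 = 2$)
$j{\left(p \right)} = \frac{7}{2}$ ($j{\left(p \right)} = \left(- \frac{1}{2}\right) \left(-7\right) = \frac{7}{2}$)
$l = -2679$ ($l = 3 - 2682 = -2679$)
$g = -7$ ($g = -9 + 2 = -7$)
$D{\left(w,C \right)} = \frac{7}{2} + C + w$ ($D{\left(w,C \right)} = \left(w + C\right) + \frac{7}{2} = \left(C + w\right) + \frac{7}{2} = \frac{7}{2} + C + w$)
$l - D{\left(g,38 \right)} = -2679 - \left(\frac{7}{2} + 38 - 7\right) = -2679 - \frac{69}{2} = - \frac{5427}{2}$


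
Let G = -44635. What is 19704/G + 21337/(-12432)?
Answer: -1197337123/554902320 ≈ -2.1577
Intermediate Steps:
19704/G + 21337/(-12432) = 19704/(-44635) + 21337/(-12432) = 19704*(-1/44635) + 21337*(-1/12432) = -19704/44635 - 21337/12432 = -1197337123/554902320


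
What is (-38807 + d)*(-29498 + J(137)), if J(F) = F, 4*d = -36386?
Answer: 2812989327/2 ≈ 1.4065e+9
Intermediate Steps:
d = -18193/2 (d = (1/4)*(-36386) = -18193/2 ≈ -9096.5)
(-38807 + d)*(-29498 + J(137)) = (-38807 - 18193/2)*(-29498 + 137) = -95807/2*(-29361) = 2812989327/2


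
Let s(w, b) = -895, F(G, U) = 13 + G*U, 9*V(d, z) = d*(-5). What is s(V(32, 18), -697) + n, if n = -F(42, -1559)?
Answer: 64570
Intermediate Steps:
V(d, z) = -5*d/9 (V(d, z) = (d*(-5))/9 = (-5*d)/9 = -5*d/9)
n = 65465 (n = -(13 + 42*(-1559)) = -(13 - 65478) = -1*(-65465) = 65465)
s(V(32, 18), -697) + n = -895 + 65465 = 64570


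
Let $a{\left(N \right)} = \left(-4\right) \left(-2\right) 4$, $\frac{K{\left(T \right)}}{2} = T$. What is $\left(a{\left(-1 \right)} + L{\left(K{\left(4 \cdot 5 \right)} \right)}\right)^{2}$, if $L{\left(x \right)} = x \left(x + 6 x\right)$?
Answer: $126157824$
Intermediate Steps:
$K{\left(T \right)} = 2 T$
$a{\left(N \right)} = 32$ ($a{\left(N \right)} = 8 \cdot 4 = 32$)
$L{\left(x \right)} = 7 x^{2}$ ($L{\left(x \right)} = x 7 x = 7 x^{2}$)
$\left(a{\left(-1 \right)} + L{\left(K{\left(4 \cdot 5 \right)} \right)}\right)^{2} = \left(32 + 7 \left(2 \cdot 4 \cdot 5\right)^{2}\right)^{2} = \left(32 + 7 \left(2 \cdot 20\right)^{2}\right)^{2} = \left(32 + 7 \cdot 40^{2}\right)^{2} = \left(32 + 7 \cdot 1600\right)^{2} = \left(32 + 11200\right)^{2} = 11232^{2} = 126157824$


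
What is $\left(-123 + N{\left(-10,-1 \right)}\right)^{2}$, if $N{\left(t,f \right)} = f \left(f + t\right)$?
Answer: $12544$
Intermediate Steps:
$\left(-123 + N{\left(-10,-1 \right)}\right)^{2} = \left(-123 - \left(-1 - 10\right)\right)^{2} = \left(-123 - -11\right)^{2} = \left(-123 + 11\right)^{2} = \left(-112\right)^{2} = 12544$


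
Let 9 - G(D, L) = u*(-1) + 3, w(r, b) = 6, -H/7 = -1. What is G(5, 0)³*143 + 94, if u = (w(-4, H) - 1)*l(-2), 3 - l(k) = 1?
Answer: 585822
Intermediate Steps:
H = 7 (H = -7*(-1) = 7)
l(k) = 2 (l(k) = 3 - 1*1 = 3 - 1 = 2)
u = 10 (u = (6 - 1)*2 = 5*2 = 10)
G(D, L) = 16 (G(D, L) = 9 - (10*(-1) + 3) = 9 - (-10 + 3) = 9 - 1*(-7) = 9 + 7 = 16)
G(5, 0)³*143 + 94 = 16³*143 + 94 = 4096*143 + 94 = 585728 + 94 = 585822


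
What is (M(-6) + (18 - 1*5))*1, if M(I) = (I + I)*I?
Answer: 85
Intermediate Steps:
M(I) = 2*I² (M(I) = (2*I)*I = 2*I²)
(M(-6) + (18 - 1*5))*1 = (2*(-6)² + (18 - 1*5))*1 = (2*36 + (18 - 5))*1 = (72 + 13)*1 = 85*1 = 85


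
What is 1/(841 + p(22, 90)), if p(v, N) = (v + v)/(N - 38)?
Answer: 13/10944 ≈ 0.0011879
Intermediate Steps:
p(v, N) = 2*v/(-38 + N) (p(v, N) = (2*v)/(-38 + N) = 2*v/(-38 + N))
1/(841 + p(22, 90)) = 1/(841 + 2*22/(-38 + 90)) = 1/(841 + 2*22/52) = 1/(841 + 2*22*(1/52)) = 1/(841 + 11/13) = 1/(10944/13) = 13/10944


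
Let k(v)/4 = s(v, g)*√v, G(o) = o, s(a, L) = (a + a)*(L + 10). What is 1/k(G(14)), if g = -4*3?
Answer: -√14/3136 ≈ -0.0011931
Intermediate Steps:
g = -12
s(a, L) = 2*a*(10 + L) (s(a, L) = (2*a)*(10 + L) = 2*a*(10 + L))
k(v) = -16*v^(3/2) (k(v) = 4*((2*v*(10 - 12))*√v) = 4*((2*v*(-2))*√v) = 4*((-4*v)*√v) = 4*(-4*v^(3/2)) = -16*v^(3/2))
1/k(G(14)) = 1/(-224*√14) = -√14/3136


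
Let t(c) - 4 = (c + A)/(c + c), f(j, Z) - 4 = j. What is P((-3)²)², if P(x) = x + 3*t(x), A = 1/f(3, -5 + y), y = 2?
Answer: 223729/441 ≈ 507.32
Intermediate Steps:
f(j, Z) = 4 + j
A = ⅐ (A = 1/(4 + 3) = 1/7 = ⅐ ≈ 0.14286)
t(c) = 4 + (⅐ + c)/(2*c) (t(c) = 4 + (c + ⅐)/(c + c) = 4 + (⅐ + c)/((2*c)) = 4 + (⅐ + c)*(1/(2*c)) = 4 + (⅐ + c)/(2*c))
P(x) = x + 3*(1 + 63*x)/(14*x) (P(x) = x + 3*((1 + 63*x)/(14*x)) = x + 3*(1 + 63*x)/(14*x))
P((-3)²)² = (27/2 + (-3)² + 3/(14*((-3)²)))² = (27/2 + 9 + (3/14)/9)² = (27/2 + 9 + (3/14)*(⅑))² = (27/2 + 9 + 1/42)² = (473/21)² = 223729/441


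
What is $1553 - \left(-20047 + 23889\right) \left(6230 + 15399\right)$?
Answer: $-83097065$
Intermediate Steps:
$1553 - \left(-20047 + 23889\right) \left(6230 + 15399\right) = 1553 - 3842 \cdot 21629 = 1553 - 83098618 = -83097065$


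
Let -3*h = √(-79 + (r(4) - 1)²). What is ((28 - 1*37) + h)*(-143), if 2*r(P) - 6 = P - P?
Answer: 1287 + 715*I*√3/3 ≈ 1287.0 + 412.81*I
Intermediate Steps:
r(P) = 3 (r(P) = 3 + (P - P)/2 = 3 + (½)*0 = 3 + 0 = 3)
h = -5*I*√3/3 (h = -√(-79 + (3 - 1)²)/3 = -√(-79 + 2²)/3 = -√(-79 + 4)/3 = -5*I*√3/3 ≈ -2.8868*I)
((28 - 1*37) + h)*(-143) = ((28 - 1*37) - 5*I*√3/3)*(-143) = ((28 - 37) - 5*I*√3/3)*(-143) = (-9 - 5*I*√3/3)*(-143) = 1287 + 715*I*√3/3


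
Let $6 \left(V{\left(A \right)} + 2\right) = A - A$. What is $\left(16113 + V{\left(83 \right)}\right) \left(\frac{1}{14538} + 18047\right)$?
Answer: $\frac{4226999360857}{14538} \approx 2.9076 \cdot 10^{8}$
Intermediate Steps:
$V{\left(A \right)} = -2$ ($V{\left(A \right)} = -2 + \frac{A - A}{6} = -2 + \frac{1}{6} \cdot 0 = -2 + 0 = -2$)
$\left(16113 + V{\left(83 \right)}\right) \left(\frac{1}{14538} + 18047\right) = \left(16113 - 2\right) \left(\frac{1}{14538} + 18047\right) = 16111 \left(\frac{1}{14538} + 18047\right) = 16111 \cdot \frac{262367287}{14538} = \frac{4226999360857}{14538}$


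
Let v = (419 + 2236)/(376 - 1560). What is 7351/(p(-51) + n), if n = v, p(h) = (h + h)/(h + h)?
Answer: -8703584/1471 ≈ -5916.8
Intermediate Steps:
p(h) = 1 (p(h) = (2*h)/((2*h)) = (2*h)*(1/(2*h)) = 1)
v = -2655/1184 (v = 2655/(-1184) = 2655*(-1/1184) = -2655/1184 ≈ -2.2424)
n = -2655/1184 ≈ -2.2424
7351/(p(-51) + n) = 7351/(1 - 2655/1184) = 7351/(-1471/1184) = 7351*(-1184/1471) = -8703584/1471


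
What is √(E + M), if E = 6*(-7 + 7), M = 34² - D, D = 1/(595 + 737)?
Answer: √56972267/222 ≈ 34.000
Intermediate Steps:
D = 1/1332 ≈ 0.00075075
M = 1539791/1332 (M = 34² - 1*1/1332 = 1156 - 1/1332 = 1539791/1332 ≈ 1156.0)
E = 0 (E = 6*0 = 0)
√(E + M) = √(0 + 1539791/1332) = √(1539791/1332) = √56972267/222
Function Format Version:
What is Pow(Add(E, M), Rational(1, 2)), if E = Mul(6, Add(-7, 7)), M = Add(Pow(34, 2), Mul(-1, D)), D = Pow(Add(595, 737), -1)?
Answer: Mul(Rational(1, 222), Pow(56972267, Rational(1, 2))) ≈ 34.000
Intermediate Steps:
D = Rational(1, 1332) (D = Pow(1332, -1) = Rational(1, 1332) ≈ 0.00075075)
M = Rational(1539791, 1332) (M = Add(Pow(34, 2), Mul(-1, Rational(1, 1332))) = Add(1156, Rational(-1, 1332)) = Rational(1539791, 1332) ≈ 1156.0)
E = 0 (E = Mul(6, 0) = 0)
Pow(Add(E, M), Rational(1, 2)) = Pow(Add(0, Rational(1539791, 1332)), Rational(1, 2)) = Pow(Rational(1539791, 1332), Rational(1, 2)) = Mul(Rational(1, 222), Pow(56972267, Rational(1, 2)))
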